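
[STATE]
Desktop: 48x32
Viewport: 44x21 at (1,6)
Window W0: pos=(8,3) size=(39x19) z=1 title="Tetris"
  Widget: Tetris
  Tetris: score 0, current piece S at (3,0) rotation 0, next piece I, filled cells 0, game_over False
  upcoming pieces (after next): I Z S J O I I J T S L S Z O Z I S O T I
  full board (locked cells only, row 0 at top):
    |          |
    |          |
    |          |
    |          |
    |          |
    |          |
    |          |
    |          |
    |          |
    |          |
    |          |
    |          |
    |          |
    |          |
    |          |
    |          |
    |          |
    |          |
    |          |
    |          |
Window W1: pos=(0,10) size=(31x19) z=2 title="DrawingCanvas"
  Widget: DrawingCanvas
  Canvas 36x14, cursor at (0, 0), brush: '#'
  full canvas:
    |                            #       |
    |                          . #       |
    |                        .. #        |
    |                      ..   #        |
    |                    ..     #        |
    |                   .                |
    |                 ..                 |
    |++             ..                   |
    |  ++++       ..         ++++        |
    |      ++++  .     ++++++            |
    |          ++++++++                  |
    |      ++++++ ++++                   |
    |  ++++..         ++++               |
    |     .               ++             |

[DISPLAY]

       ┃          │Next:                    
       ┃          │████                     
       ┃          │                         
       ┃          │                         
━━━━━━━━━━━━━━━━━━━━━━━━━━━━━┓              
 DrawingCanvas               ┃              
─────────────────────────────┨              
+                           #┃              
                          . #┃              
                        .. # ┃              
                      ..   # ┃              
                    ..     # ┃              
                   .         ┃              
                 ..          ┃              
++             ..            ┃              
  ++++       ..         ++++ ┃━━━━━━━━━━━━━━
      ++++  .     ++++++     ┃              
          ++++++++           ┃              
      ++++++ ++++            ┃              
  ++++..         ++++        ┃              
     .               ++      ┃              


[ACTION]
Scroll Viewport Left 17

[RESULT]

        ┃          │Next:                   
        ┃          │████                    
        ┃          │                        
        ┃          │                        
┏━━━━━━━━━━━━━━━━━━━━━━━━━━━━━┓             
┃ DrawingCanvas               ┃             
┠─────────────────────────────┨             
┃+                           #┃             
┃                          . #┃             
┃                        .. # ┃             
┃                      ..   # ┃             
┃                    ..     # ┃             
┃                   .         ┃             
┃                 ..          ┃             
┃++             ..            ┃             
┃  ++++       ..         ++++ ┃━━━━━━━━━━━━━
┃      ++++  .     ++++++     ┃             
┃          ++++++++           ┃             
┃      ++++++ ++++            ┃             
┃  ++++..         ++++        ┃             
┃     .               ++      ┃             


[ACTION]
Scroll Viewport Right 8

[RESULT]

    ┃          │Next:                     ┃ 
    ┃          │████                      ┃ 
    ┃          │                          ┃ 
    ┃          │                          ┃ 
━━━━━━━━━━━━━━━━━━━━━━━━━━┓               ┃ 
awingCanvas               ┃               ┃ 
──────────────────────────┨               ┃ 
                         #┃               ┃ 
                       . #┃               ┃ 
                     .. # ┃               ┃ 
                   ..   # ┃               ┃ 
                 ..     # ┃               ┃ 
                .         ┃               ┃ 
              ..          ┃               ┃ 
            ..            ┃               ┃ 
+++       ..         ++++ ┃━━━━━━━━━━━━━━━┛ 
   ++++  .     ++++++     ┃                 
       ++++++++           ┃                 
   ++++++ ++++            ┃                 
+++..         ++++        ┃                 
  .               ++      ┃                 


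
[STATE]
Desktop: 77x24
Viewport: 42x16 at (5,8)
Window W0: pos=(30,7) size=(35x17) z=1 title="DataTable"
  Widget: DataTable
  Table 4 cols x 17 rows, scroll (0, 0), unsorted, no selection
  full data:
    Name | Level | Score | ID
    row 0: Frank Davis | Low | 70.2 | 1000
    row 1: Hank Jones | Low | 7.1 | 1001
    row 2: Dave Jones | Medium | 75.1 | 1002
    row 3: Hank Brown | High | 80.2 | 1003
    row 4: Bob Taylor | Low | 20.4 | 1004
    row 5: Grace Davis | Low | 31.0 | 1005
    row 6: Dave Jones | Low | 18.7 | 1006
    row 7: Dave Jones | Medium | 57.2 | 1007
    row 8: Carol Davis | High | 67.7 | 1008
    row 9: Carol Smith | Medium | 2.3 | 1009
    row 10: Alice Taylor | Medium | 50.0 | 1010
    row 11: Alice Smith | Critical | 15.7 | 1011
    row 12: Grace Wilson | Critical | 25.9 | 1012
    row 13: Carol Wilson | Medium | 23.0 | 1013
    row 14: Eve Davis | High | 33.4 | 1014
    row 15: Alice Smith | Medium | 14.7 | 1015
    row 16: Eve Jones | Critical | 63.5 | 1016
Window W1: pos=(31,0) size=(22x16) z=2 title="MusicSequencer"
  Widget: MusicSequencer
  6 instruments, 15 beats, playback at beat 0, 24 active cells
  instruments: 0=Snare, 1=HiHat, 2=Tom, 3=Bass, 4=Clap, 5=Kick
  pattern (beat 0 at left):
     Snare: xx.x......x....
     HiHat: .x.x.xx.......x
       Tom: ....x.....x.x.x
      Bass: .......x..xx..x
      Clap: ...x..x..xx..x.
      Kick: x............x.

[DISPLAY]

                         ┃┃  Clap···█··█··
                         ┠┃  Kick█········
                         ┃┃               
                         ┃┃               
                         ┃┃               
                         ┃┃               
                         ┃┃               
                         ┃┗━━━━━━━━━━━━━━━
                         ┃Bob Taylor  │Low
                         ┃Grace Davis │Low
                         ┃Dave Jones  │Low
                         ┃Dave Jones  │Med
                         ┃Carol Davis │Hig
                         ┃Carol Smith │Med
                         ┃Alice Taylor│Med
                         ┗━━━━━━━━━━━━━━━━


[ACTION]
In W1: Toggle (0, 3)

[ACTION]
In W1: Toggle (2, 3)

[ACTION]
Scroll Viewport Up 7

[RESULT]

                          ┃ MusicSequencer
                          ┠───────────────
                          ┃      ▼12345678
                          ┃ Snare██·······
                          ┃ HiHat·█·█·██··
                          ┃   Tom···██····
                         ┏┃  Bass·······█·
                         ┃┃  Clap···█··█··
                         ┠┃  Kick█········
                         ┃┃               
                         ┃┃               
                         ┃┃               
                         ┃┃               
                         ┃┃               
                         ┃┗━━━━━━━━━━━━━━━
                         ┃Bob Taylor  │Low


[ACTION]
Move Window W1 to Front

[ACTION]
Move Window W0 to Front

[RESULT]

                          ┃ MusicSequencer
                          ┠───────────────
                          ┃      ▼12345678
                          ┃ Snare██·······
                          ┃ HiHat·█·█·██··
                          ┃   Tom···██····
                         ┏━━━━━━━━━━━━━━━━
                         ┃ DataTable      
                         ┠────────────────
                         ┃Name        │Lev
                         ┃────────────┼───
                         ┃Frank Davis │Low
                         ┃Hank Jones  │Low
                         ┃Dave Jones  │Med
                         ┃Hank Brown  │Hig
                         ┃Bob Taylor  │Low


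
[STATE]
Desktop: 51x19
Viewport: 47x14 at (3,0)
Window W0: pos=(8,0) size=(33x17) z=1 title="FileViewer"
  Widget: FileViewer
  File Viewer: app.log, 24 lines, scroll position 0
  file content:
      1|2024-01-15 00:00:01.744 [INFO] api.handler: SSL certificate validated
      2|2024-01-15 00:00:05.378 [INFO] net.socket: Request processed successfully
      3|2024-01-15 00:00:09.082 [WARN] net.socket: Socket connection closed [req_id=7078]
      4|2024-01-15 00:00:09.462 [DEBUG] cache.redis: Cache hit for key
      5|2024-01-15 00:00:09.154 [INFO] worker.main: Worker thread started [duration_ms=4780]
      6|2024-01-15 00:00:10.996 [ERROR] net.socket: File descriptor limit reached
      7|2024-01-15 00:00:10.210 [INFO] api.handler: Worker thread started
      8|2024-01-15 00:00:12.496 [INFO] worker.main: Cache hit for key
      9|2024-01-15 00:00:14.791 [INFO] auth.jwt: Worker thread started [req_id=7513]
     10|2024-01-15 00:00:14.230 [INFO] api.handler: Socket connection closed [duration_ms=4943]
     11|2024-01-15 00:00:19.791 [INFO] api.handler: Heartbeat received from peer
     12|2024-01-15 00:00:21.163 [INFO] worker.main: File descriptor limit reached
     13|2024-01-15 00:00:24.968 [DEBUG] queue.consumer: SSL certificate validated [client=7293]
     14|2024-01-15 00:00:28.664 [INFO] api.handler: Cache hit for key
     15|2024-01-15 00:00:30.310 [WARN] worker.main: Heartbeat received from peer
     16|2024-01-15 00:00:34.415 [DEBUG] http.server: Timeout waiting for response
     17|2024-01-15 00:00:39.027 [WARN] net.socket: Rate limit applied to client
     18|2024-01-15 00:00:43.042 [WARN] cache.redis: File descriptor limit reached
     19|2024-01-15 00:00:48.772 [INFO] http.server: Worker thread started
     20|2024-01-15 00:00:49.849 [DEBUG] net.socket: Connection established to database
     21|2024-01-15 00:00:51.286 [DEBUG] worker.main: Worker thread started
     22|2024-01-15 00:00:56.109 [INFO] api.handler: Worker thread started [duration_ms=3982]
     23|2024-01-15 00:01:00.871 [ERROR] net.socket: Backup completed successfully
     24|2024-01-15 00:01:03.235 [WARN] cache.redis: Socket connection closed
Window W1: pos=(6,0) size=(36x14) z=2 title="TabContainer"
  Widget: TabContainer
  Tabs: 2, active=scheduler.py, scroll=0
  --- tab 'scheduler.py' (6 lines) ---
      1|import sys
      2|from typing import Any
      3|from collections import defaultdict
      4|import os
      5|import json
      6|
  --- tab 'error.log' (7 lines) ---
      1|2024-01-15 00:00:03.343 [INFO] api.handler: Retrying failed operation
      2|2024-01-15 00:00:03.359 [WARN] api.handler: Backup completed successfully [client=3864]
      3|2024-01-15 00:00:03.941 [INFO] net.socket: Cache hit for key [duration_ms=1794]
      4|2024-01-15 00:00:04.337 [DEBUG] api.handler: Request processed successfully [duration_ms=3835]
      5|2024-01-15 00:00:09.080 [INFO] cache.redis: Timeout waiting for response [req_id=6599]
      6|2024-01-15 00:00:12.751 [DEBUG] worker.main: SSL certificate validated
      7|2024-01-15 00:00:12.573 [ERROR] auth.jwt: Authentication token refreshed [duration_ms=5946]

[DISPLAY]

   ┏━━━━━━━━━━━━━━━━━━━━━━━━━━━━━━━━━━┓        
   ┃ TabContainer                     ┃        
   ┠──────────────────────────────────┨        
   ┃[scheduler.py]│ error.log         ┃        
   ┃──────────────────────────────────┃        
   ┃import sys                        ┃        
   ┃from typing import Any            ┃        
   ┃from collections import defaultdic┃        
   ┃import os                         ┃        
   ┃import json                       ┃        
   ┃                                  ┃        
   ┃                                  ┃        
   ┃                                  ┃        
   ┗━━━━━━━━━━━━━━━━━━━━━━━━━━━━━━━━━━┛        


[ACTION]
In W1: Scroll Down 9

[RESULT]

   ┏━━━━━━━━━━━━━━━━━━━━━━━━━━━━━━━━━━┓        
   ┃ TabContainer                     ┃        
   ┠──────────────────────────────────┨        
   ┃[scheduler.py]│ error.log         ┃        
   ┃──────────────────────────────────┃        
   ┃                                  ┃        
   ┃                                  ┃        
   ┃                                  ┃        
   ┃                                  ┃        
   ┃                                  ┃        
   ┃                                  ┃        
   ┃                                  ┃        
   ┃                                  ┃        
   ┗━━━━━━━━━━━━━━━━━━━━━━━━━━━━━━━━━━┛        


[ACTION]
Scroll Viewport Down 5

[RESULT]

   ┃                                  ┃        
   ┃                                  ┃        
   ┃                                  ┃        
   ┃                                  ┃        
   ┃                                  ┃        
   ┃                                  ┃        
   ┃                                  ┃        
   ┃                                  ┃        
   ┗━━━━━━━━━━━━━━━━━━━━━━━━━━━━━━━━━━┛        
     ┃2024-01-15 00:00:21.163 [INFO]░┃         
     ┃2024-01-15 00:00:24.968 [DEBUG▼┃         
     ┗━━━━━━━━━━━━━━━━━━━━━━━━━━━━━━━┛         
                                               
                                               


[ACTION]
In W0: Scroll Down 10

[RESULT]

   ┃                                  ┃        
   ┃                                  ┃        
   ┃                                  ┃        
   ┃                                  ┃        
   ┃                                  ┃        
   ┃                                  ┃        
   ┃                                  ┃        
   ┃                                  ┃        
   ┗━━━━━━━━━━━━━━━━━━━━━━━━━━━━━━━━━━┛        
     ┃2024-01-15 00:00:56.109 [INFO]█┃         
     ┃2024-01-15 00:01:00.871 [ERROR▼┃         
     ┗━━━━━━━━━━━━━━━━━━━━━━━━━━━━━━━┛         
                                               
                                               


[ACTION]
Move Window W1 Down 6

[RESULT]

   ┏━━━━━━━━━━━━━━━━━━━━━━━━━━━━━━━━━━┓        
   ┃ TabContainer                     ┃        
   ┠──────────────────────────────────┨        
   ┃[scheduler.py]│ error.log         ┃        
   ┃──────────────────────────────────┃        
   ┃                                  ┃        
   ┃                                  ┃        
   ┃                                  ┃        
   ┃                                  ┃        
   ┃                                  ┃        
   ┃                                  ┃        
   ┃                                  ┃        
   ┃                                  ┃        
   ┗━━━━━━━━━━━━━━━━━━━━━━━━━━━━━━━━━━┛        


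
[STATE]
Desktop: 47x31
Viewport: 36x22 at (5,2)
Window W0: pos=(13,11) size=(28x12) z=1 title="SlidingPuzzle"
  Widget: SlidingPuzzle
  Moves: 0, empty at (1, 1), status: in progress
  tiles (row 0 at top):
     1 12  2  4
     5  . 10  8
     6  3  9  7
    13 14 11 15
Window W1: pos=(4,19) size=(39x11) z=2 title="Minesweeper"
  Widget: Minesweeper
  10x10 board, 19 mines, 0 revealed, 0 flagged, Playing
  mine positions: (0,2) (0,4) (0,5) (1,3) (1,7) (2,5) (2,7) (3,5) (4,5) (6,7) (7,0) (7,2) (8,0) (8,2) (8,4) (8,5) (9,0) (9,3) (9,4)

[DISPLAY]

                                    
                                    
                                    
                                    
                                    
                                    
                                    
                                    
                                    
        ┏━━━━━━━━━━━━━━━━━━━━━━━━━━┓
        ┃ SlidingPuzzle            ┃
        ┠──────────────────────────┨
        ┃┌────┬────┬────┬────┐     ┃
        ┃│  1 │ 12 │  2 │  4 │     ┃
        ┃├────┼────┼────┼────┤     ┃
        ┃│  5 │    │ 10 │  8 │     ┃
        ┃├────┼────┼────┼────┤     ┃
━━━━━━━━━━━━━━━━━━━━━━━━━━━━━━━━━━━━
 Minesweeper                        
────────────────────────────────────
■■■■■■■■■■                          
■■■■■■■■■■                          


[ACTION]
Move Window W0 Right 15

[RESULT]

                                    
                                    
                                    
                                    
                                    
                                    
                                    
                                    
                                    
              ┏━━━━━━━━━━━━━━━━━━━━━
              ┃ SlidingPuzzle       
              ┠─────────────────────
              ┃┌────┬────┬────┬────┐
              ┃│  1 │ 12 │  2 │  4 │
              ┃├────┼────┼────┼────┤
              ┃│  5 │    │ 10 │  8 │
              ┃├────┼────┼────┼────┤
━━━━━━━━━━━━━━━━━━━━━━━━━━━━━━━━━━━━
 Minesweeper                        
────────────────────────────────────
■■■■■■■■■■                          
■■■■■■■■■■                          


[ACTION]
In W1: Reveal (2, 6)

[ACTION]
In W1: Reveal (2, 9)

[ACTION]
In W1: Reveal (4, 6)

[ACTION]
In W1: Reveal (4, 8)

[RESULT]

                                    
                                    
                                    
                                    
                                    
                                    
                                    
                                    
                                    
              ┏━━━━━━━━━━━━━━━━━━━━━
              ┃ SlidingPuzzle       
              ┠─────────────────────
              ┃┌────┬────┬────┬────┐
              ┃│  1 │ 12 │  2 │  4 │
              ┃├────┼────┼────┼────┤
              ┃│  5 │    │ 10 │  8 │
              ┃├────┼────┼────┼────┤
━━━━━━━━━━━━━━━━━━━━━━━━━━━━━━━━━━━━
 Minesweeper                        
────────────────────────────────────
■■■■■■■■1                           
■■■■■■■■2                           


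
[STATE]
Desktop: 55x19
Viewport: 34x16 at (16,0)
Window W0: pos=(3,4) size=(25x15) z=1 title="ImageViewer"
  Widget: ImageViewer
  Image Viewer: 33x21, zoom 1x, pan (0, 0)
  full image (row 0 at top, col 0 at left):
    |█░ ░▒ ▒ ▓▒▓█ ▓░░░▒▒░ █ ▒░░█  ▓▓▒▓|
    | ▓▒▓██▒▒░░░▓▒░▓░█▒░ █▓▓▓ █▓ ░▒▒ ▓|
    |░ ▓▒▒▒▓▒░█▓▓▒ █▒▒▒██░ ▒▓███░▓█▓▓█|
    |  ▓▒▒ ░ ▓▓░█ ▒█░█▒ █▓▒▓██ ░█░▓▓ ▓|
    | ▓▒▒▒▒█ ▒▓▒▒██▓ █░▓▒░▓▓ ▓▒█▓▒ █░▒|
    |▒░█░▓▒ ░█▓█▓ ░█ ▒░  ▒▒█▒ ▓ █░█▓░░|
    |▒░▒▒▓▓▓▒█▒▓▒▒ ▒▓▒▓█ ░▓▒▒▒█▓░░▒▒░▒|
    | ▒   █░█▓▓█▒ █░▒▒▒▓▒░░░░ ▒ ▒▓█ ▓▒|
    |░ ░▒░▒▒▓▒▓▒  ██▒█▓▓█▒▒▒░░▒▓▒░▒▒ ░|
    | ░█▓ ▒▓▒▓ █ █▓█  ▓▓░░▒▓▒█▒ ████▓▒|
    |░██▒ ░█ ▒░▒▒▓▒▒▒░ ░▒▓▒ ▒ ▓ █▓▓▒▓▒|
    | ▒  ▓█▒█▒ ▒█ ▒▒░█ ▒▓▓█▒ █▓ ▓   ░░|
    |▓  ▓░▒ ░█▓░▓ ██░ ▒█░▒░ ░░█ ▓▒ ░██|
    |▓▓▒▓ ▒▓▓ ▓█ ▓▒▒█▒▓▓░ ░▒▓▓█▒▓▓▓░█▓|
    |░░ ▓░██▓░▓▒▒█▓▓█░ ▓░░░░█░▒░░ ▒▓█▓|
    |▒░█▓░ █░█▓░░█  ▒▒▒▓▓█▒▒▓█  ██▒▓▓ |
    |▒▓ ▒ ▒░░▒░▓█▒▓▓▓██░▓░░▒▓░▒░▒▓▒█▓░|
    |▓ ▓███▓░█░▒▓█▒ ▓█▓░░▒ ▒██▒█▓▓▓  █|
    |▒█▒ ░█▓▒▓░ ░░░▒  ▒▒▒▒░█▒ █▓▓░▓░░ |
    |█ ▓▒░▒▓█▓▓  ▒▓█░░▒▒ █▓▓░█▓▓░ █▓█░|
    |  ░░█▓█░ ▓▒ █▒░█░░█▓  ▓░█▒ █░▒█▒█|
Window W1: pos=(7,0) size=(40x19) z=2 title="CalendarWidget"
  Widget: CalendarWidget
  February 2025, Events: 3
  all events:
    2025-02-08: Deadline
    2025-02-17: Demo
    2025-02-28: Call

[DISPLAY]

━━━━━━━━━━━━━━━━━━━━━━━━━━━━━━┓   
rWidget                       ┃   
──────────────────────────────┨   
    February 2025             ┃   
 Th Fr Sa Su                  ┃   
        1  2                  ┃   
  6  7  8*  9                 ┃   
 13 14 15 16                  ┃   
9 20 21 22 23                 ┃   
 27 28*                       ┃   
                              ┃   
                              ┃   
                              ┃   
                              ┃   
                              ┃   
                              ┃   


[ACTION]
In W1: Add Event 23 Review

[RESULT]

━━━━━━━━━━━━━━━━━━━━━━━━━━━━━━┓   
rWidget                       ┃   
──────────────────────────────┨   
    February 2025             ┃   
 Th Fr Sa Su                  ┃   
        1  2                  ┃   
  6  7  8*  9                 ┃   
 13 14 15 16                  ┃   
9 20 21 22 23*                ┃   
 27 28*                       ┃   
                              ┃   
                              ┃   
                              ┃   
                              ┃   
                              ┃   
                              ┃   


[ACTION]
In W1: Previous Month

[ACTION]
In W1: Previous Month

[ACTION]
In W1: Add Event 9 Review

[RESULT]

━━━━━━━━━━━━━━━━━━━━━━━━━━━━━━┓   
rWidget                       ┃   
──────────────────────────────┨   
    December 2024             ┃   
 Th Fr Sa Su                  ┃   
           1                  ┃   
  5  6  7  8                  ┃   
1 12 13 14 15                 ┃   
 19 20 21 22                  ┃   
 26 27 28 29                  ┃   
                              ┃   
                              ┃   
                              ┃   
                              ┃   
                              ┃   
                              ┃   


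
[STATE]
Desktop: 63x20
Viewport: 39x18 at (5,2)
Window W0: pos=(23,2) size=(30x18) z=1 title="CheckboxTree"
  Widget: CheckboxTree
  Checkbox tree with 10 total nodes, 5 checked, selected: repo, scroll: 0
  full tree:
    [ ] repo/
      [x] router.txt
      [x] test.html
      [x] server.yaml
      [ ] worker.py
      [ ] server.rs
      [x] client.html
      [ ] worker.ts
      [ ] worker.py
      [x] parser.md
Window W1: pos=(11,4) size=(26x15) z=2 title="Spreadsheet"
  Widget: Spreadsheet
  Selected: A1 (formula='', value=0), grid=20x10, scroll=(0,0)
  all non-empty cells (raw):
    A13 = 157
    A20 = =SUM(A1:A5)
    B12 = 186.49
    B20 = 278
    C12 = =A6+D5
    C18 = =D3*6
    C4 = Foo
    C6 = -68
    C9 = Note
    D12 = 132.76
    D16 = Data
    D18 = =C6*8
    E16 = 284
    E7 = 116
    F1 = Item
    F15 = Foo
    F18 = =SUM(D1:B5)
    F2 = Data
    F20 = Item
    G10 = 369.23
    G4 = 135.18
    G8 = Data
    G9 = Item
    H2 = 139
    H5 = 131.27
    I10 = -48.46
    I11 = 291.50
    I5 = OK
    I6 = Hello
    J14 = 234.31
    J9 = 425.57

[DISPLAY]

                  ┏━━━━━━━━━━━━━━━━━━━━
                  ┃ CheckboxTree       
      ┏━━━━━━━━━━━━━━━━━━━━━━━━┓───────
      ┃ Spreadsheet            ┃       
      ┠────────────────────────┨.txt   
      ┃A1:                     ┃tml    
      ┃       A       B       C┃.yaml  
      ┃------------------------┃.py    
      ┃  1      [0]       0    ┃.rs    
      ┃  2        0       0    ┃.html  
      ┃  3        0       0    ┃.ts    
      ┃  4        0       0Foo ┃.py    
      ┃  5        0       0    ┃.md    
      ┃  6        0       0    ┃       
      ┃  7        0       0    ┃       
      ┃  8        0       0    ┃       
      ┗━━━━━━━━━━━━━━━━━━━━━━━━┛       
                  ┗━━━━━━━━━━━━━━━━━━━━


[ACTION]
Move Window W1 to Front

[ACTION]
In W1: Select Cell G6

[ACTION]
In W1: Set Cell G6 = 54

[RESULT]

                  ┏━━━━━━━━━━━━━━━━━━━━
                  ┃ CheckboxTree       
      ┏━━━━━━━━━━━━━━━━━━━━━━━━┓───────
      ┃ Spreadsheet            ┃       
      ┠────────────────────────┨.txt   
      ┃G6: 54                  ┃tml    
      ┃       A       B       C┃.yaml  
      ┃------------------------┃.py    
      ┃  1        0       0    ┃.rs    
      ┃  2        0       0    ┃.html  
      ┃  3        0       0    ┃.ts    
      ┃  4        0       0Foo ┃.py    
      ┃  5        0       0    ┃.md    
      ┃  6        0       0    ┃       
      ┃  7        0       0    ┃       
      ┃  8        0       0    ┃       
      ┗━━━━━━━━━━━━━━━━━━━━━━━━┛       
                  ┗━━━━━━━━━━━━━━━━━━━━


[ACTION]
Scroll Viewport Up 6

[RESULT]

                                       
                                       
                  ┏━━━━━━━━━━━━━━━━━━━━
                  ┃ CheckboxTree       
      ┏━━━━━━━━━━━━━━━━━━━━━━━━┓───────
      ┃ Spreadsheet            ┃       
      ┠────────────────────────┨.txt   
      ┃G6: 54                  ┃tml    
      ┃       A       B       C┃.yaml  
      ┃------------------------┃.py    
      ┃  1        0       0    ┃.rs    
      ┃  2        0       0    ┃.html  
      ┃  3        0       0    ┃.ts    
      ┃  4        0       0Foo ┃.py    
      ┃  5        0       0    ┃.md    
      ┃  6        0       0    ┃       
      ┃  7        0       0    ┃       
      ┃  8        0       0    ┃       


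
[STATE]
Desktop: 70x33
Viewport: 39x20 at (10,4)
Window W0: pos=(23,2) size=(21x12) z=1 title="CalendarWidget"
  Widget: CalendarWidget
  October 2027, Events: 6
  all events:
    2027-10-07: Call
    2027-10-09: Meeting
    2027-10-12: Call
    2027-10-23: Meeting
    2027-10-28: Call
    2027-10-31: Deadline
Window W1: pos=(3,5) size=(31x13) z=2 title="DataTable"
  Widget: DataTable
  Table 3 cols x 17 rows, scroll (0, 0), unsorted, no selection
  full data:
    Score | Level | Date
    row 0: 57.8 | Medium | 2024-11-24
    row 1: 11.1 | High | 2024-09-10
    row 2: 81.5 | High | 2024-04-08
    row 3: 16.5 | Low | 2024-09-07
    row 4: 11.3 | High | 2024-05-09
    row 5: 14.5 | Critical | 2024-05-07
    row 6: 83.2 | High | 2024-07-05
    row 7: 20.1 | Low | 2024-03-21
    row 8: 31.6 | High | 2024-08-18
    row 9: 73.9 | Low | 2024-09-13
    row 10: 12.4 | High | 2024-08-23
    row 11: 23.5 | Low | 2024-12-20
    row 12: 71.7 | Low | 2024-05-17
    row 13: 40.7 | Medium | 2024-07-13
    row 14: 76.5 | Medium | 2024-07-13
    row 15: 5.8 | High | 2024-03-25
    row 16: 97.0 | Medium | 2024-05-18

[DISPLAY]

             ┠───────────────────┨     
━━━━━━━━━━━━━━━━━━━━━━━┓r 2027   ┃     
able                   ┃h Fr Sa S┃     
───────────────────────┨   1  2  ┃     
Level   │Date          ┃7*  8  9*┃     
────────┼──────────    ┃14 15 16 ┃     
Medium  │2024-11-24    ┃1 22 23* ┃     
High    │2024-09-10    ┃8* 29 30 ┃     
High    │2024-04-08    ┃         ┃     
Low     │2024-09-07    ┃━━━━━━━━━┛     
High    │2024-05-09    ┃               
Critical│2024-05-07    ┃               
High    │2024-07-05    ┃               
━━━━━━━━━━━━━━━━━━━━━━━┛               
                                       
                                       
                                       
                                       
                                       
                                       


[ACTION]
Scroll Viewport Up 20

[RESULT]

                                       
                                       
             ┏━━━━━━━━━━━━━━━━━━━┓     
             ┃ CalendarWidget    ┃     
             ┠───────────────────┨     
━━━━━━━━━━━━━━━━━━━━━━━┓r 2027   ┃     
able                   ┃h Fr Sa S┃     
───────────────────────┨   1  2  ┃     
Level   │Date          ┃7*  8  9*┃     
────────┼──────────    ┃14 15 16 ┃     
Medium  │2024-11-24    ┃1 22 23* ┃     
High    │2024-09-10    ┃8* 29 30 ┃     
High    │2024-04-08    ┃         ┃     
Low     │2024-09-07    ┃━━━━━━━━━┛     
High    │2024-05-09    ┃               
Critical│2024-05-07    ┃               
High    │2024-07-05    ┃               
━━━━━━━━━━━━━━━━━━━━━━━┛               
                                       
                                       


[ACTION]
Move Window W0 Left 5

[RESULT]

                                       
                                       
        ┏━━━━━━━━━━━━━━━━━━━┓          
        ┃ CalendarWidget    ┃          
        ┠───────────────────┨          
━━━━━━━━━━━━━━━━━━━━━━━┓7   ┃          
able                   ┃Sa S┃          
───────────────────────┨ 2  ┃          
Level   │Date          ┃  9*┃          
────────┼──────────    ┃ 16 ┃          
Medium  │2024-11-24    ┃23* ┃          
High    │2024-09-10    ┃ 30 ┃          
High    │2024-04-08    ┃    ┃          
Low     │2024-09-07    ┃━━━━┛          
High    │2024-05-09    ┃               
Critical│2024-05-07    ┃               
High    │2024-07-05    ┃               
━━━━━━━━━━━━━━━━━━━━━━━┛               
                                       
                                       


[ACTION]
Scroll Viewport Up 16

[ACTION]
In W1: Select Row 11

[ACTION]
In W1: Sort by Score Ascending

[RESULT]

                                       
                                       
        ┏━━━━━━━━━━━━━━━━━━━┓          
        ┃ CalendarWidget    ┃          
        ┠───────────────────┨          
━━━━━━━━━━━━━━━━━━━━━━━┓7   ┃          
able                   ┃Sa S┃          
───────────────────────┨ 2  ┃          
Level   │Date          ┃  9*┃          
────────┼──────────    ┃ 16 ┃          
High    │2024-03-25    ┃23* ┃          
High    │2024-09-10    ┃ 30 ┃          
High    │2024-05-09    ┃    ┃          
High    │2024-08-23    ┃━━━━┛          
Critical│2024-05-07    ┃               
Low     │2024-09-07    ┃               
Low     │2024-03-21    ┃               
━━━━━━━━━━━━━━━━━━━━━━━┛               
                                       
                                       


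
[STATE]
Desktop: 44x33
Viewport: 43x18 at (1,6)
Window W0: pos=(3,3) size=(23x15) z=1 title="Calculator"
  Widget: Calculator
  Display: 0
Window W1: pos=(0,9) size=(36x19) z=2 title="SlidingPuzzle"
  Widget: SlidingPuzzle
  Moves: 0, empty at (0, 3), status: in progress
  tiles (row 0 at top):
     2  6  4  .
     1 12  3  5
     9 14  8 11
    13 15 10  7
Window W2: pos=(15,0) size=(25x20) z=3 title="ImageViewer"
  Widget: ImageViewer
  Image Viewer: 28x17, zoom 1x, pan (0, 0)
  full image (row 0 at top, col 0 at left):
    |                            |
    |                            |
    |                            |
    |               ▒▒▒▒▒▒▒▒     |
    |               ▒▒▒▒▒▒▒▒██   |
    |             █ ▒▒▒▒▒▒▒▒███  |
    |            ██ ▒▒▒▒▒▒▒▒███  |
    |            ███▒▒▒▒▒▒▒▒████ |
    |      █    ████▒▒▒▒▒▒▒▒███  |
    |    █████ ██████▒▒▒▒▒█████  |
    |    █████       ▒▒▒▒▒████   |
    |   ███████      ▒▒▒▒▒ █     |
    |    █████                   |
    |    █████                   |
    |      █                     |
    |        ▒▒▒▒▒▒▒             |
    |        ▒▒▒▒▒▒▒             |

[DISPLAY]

  ┃           ┃               ▒▒▒▒▒▒▒▒┃    
  ┃┌───┬───┬──┃               ▒▒▒▒▒▒▒▒┃    
  ┃│ 7 │ 8 │ 9┃             █ ▒▒▒▒▒▒▒▒┃    
━━━━━━━━━━━━━━┃            ██ ▒▒▒▒▒▒▒▒┃    
 SlidingPuzzle┃            ███▒▒▒▒▒▒▒▒┃    
──────────────┃      █    ████▒▒▒▒▒▒▒▒┃    
┌────┬────┬───┃    █████ ██████▒▒▒▒▒██┃    
│  2 │  6 │  4┃    █████       ▒▒▒▒▒██┃    
├────┼────┼───┃   ███████      ▒▒▒▒▒ █┃    
│  1 │ 12 │  3┃    █████              ┃    
├────┼────┼───┃    █████              ┃    
│  9 │ 14 │  8┃      █                ┃    
├────┼────┼───┃        ▒▒▒▒▒▒▒        ┃    
│ 13 │ 15 │ 10┗━━━━━━━━━━━━━━━━━━━━━━━┛    
└────┴────┴────┴────┘             ┃        
Moves: 0                          ┃        
                                  ┃        
                                  ┃        


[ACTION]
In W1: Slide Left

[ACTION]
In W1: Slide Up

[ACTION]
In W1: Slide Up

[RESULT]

  ┃           ┃               ▒▒▒▒▒▒▒▒┃    
  ┃┌───┬───┬──┃               ▒▒▒▒▒▒▒▒┃    
  ┃│ 7 │ 8 │ 9┃             █ ▒▒▒▒▒▒▒▒┃    
━━━━━━━━━━━━━━┃            ██ ▒▒▒▒▒▒▒▒┃    
 SlidingPuzzle┃            ███▒▒▒▒▒▒▒▒┃    
──────────────┃      █    ████▒▒▒▒▒▒▒▒┃    
┌────┬────┬───┃    █████ ██████▒▒▒▒▒██┃    
│  2 │  6 │  4┃    █████       ▒▒▒▒▒██┃    
├────┼────┼───┃   ███████      ▒▒▒▒▒ █┃    
│  1 │ 12 │  3┃    █████              ┃    
├────┼────┼───┃    █████              ┃    
│  9 │ 14 │  8┃      █                ┃    
├────┼────┼───┃        ▒▒▒▒▒▒▒        ┃    
│ 13 │ 15 │ 10┗━━━━━━━━━━━━━━━━━━━━━━━┛    
└────┴────┴────┴────┘             ┃        
Moves: 2                          ┃        
                                  ┃        
                                  ┃        


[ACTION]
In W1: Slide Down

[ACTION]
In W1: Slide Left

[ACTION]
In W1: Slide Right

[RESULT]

  ┃           ┃               ▒▒▒▒▒▒▒▒┃    
  ┃┌───┬───┬──┃               ▒▒▒▒▒▒▒▒┃    
  ┃│ 7 │ 8 │ 9┃             █ ▒▒▒▒▒▒▒▒┃    
━━━━━━━━━━━━━━┃            ██ ▒▒▒▒▒▒▒▒┃    
 SlidingPuzzle┃            ███▒▒▒▒▒▒▒▒┃    
──────────────┃      █    ████▒▒▒▒▒▒▒▒┃    
┌────┬────┬───┃    █████ ██████▒▒▒▒▒██┃    
│  2 │  6 │  4┃    █████       ▒▒▒▒▒██┃    
├────┼────┼───┃   ███████      ▒▒▒▒▒ █┃    
│  1 │ 12 │   ┃    █████              ┃    
├────┼────┼───┃    █████              ┃    
│  9 │ 14 │  8┃      █                ┃    
├────┼────┼───┃        ▒▒▒▒▒▒▒        ┃    
│ 13 │ 15 │ 10┗━━━━━━━━━━━━━━━━━━━━━━━┛    
└────┴────┴────┴────┘             ┃        
Moves: 4                          ┃        
                                  ┃        
                                  ┃        
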